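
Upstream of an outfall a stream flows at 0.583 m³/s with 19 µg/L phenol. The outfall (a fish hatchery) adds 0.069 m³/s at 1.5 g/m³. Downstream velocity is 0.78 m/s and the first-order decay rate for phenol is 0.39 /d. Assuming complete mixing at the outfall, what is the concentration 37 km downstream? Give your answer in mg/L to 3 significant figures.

19 µg/L = 0.019 mg/L.
After complete mixing, C₀ = (0.069·1.5 + 0.583·0.019) / 0.652 = 0.1757 mg/L.
Travel time t = 3.7e+04 m / 0.78 m/s = 4.744e+04 s = 0.549 d.
C = 0.1757·exp(−0.39·0.549) = 0.1757·0.8073 = 0.1419 mg/L.

0.142 mg/L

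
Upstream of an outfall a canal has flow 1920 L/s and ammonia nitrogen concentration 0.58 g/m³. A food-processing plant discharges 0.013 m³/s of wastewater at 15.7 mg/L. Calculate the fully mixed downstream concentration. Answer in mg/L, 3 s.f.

0.682 mg/L

1920 L/s = 1.92 m³/s.
Flow-weighted mixing gives C = (0.013·15.7 + 1.92·0.58) / (0.013 + 1.92) = 1.318/1.933 = 0.6817 mg/L.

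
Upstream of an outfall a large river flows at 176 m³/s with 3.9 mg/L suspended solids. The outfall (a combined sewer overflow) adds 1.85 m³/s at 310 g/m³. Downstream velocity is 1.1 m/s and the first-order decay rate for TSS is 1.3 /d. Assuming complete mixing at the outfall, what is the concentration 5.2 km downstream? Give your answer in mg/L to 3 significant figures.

6.60 mg/L

After complete mixing, C₀ = (1.85·310 + 176·3.9) / 177.8 = 7.084 mg/L.
Travel time t = 5200 m / 1.1 m/s = 4727 s = 0.05471 d.
C = 7.084·exp(−1.3·0.05471) = 7.084·0.9313 = 6.598 mg/L.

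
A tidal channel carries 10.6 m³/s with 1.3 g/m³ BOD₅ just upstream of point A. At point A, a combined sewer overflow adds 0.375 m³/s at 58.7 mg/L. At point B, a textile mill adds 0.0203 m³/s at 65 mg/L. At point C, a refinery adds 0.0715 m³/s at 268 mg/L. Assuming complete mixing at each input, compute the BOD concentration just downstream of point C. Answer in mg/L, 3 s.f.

5.08 mg/L

After input A: C = (10.6·1.3 + 0.375·58.7) / 10.97 = 3.261 mg/L.
After input B: C = (10.97·3.261 + 0.0203·65) / 11 = 3.375 mg/L.
After input C: C = (11·3.375 + 0.0715·268) / 11.07 = 5.085 mg/L.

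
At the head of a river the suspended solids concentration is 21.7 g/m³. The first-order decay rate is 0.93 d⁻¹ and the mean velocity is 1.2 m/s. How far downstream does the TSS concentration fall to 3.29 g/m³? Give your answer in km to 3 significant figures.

From C = C₀·e^(−kt), t = ln(C₀/C)/k = ln(21.7/3.29)/0.93 = 1.886/0.93 = 2.028 d.
Distance = v·t = 1.2 m/s × 1.753e+05 s = 2.103e+05 m = 210.3 km.

210 km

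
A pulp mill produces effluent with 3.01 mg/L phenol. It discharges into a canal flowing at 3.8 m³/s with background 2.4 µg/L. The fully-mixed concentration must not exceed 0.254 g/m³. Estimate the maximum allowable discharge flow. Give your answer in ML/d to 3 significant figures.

30.0 ML/d

2.4 µg/L = 0.0024 mg/L.
Mass balance at complete mixing: C_std·(Q_w + Q_r) = Q_w·C_e + Q_r·C_b.
Rearranging, Q_w = Q_r·(C_std − C_b)/(C_e − C_std) = 3.8·(0.254 − 0.0024) / (3.01 − 0.254) = 0.3469 m³/s.
= 29.97 ML/d.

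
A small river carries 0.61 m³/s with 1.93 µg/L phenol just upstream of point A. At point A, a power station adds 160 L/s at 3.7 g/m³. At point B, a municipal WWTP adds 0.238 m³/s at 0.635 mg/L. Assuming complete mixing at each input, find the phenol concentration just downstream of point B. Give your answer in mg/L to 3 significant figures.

1.93 µg/L = 0.00193 mg/L.
160 L/s = 0.16 m³/s.
After input A: C = (0.61·0.00193 + 0.16·3.7) / 0.77 = 0.7704 mg/L.
After input B: C = (0.77·0.7704 + 0.238·0.635) / 1.008 = 0.7384 mg/L.

0.738 mg/L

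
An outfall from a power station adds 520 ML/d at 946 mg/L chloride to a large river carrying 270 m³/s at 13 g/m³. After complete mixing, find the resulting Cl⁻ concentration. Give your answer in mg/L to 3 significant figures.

520 ML/d = 6.019 m³/s.
Flow-weighted mixing gives C = (6.019·946 + 270·13) / (6.019 + 270) = 9204/276 = 33.34 mg/L.

33.3 mg/L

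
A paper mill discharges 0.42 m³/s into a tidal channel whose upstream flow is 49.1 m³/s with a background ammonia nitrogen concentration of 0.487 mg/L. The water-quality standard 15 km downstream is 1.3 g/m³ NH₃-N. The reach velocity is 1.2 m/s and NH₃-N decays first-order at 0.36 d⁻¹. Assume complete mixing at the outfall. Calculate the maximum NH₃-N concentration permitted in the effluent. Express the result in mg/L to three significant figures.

Travel time to the compliance point: t = 1.5e+04/1.2 = 1.25e+04 s = 0.1447 d; decay factor exp(−0.36·0.1447) = 0.9492.
So the concentration just after mixing may be at most 1.3/0.9492 = 1.37 mg/L.
Mass balance: 1.37·49.52 = 0.42·Cₑ + 49.1·0.487.
Cₑ = (67.82 − 23.91) / 0.42 = 104.5 mg/L.

105 mg/L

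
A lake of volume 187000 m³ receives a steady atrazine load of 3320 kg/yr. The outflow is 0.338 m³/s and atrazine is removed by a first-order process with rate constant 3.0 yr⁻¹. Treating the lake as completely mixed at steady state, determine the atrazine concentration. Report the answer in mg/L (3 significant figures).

Outflow Q = 0.338 m³/s × 3.156e+07 s/yr = 1.067e+07 m³/yr.
Steady-state CSTR mass balance: W = Q·C + k·V·C, so C = W/(Q + kV).
Q + kV = 1.067e+07 + 3.0·187000 = 1.123e+07 m³/yr.
C = 3320/1.123e+07 = 0.0002957 kg/m³ = 0.2957 mg/L.

0.296 mg/L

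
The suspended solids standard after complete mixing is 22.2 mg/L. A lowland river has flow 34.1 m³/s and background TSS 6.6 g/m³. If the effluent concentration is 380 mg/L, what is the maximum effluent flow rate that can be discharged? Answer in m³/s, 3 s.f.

Mass balance at complete mixing: C_std·(Q_w + Q_r) = Q_w·C_e + Q_r·C_b.
Rearranging, Q_w = Q_r·(C_std − C_b)/(C_e − C_std) = 34.1·(22.2 − 6.6) / (380 − 22.2) = 1.487 m³/s.

1.49 m³/s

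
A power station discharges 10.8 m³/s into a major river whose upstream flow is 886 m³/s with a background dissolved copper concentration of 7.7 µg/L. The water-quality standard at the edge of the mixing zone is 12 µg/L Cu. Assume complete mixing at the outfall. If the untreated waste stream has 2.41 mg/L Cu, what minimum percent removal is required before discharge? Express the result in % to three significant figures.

84.9 %

7.7 µg/L = 0.0077 mg/L.
12 µg/L = 0.012 mg/L.
Mass balance: 0.012·896.8 = 10.8·Cₑ + 886·0.0077.
Cₑ = (10.76 − 6.822) / 10.8 = 0.3648 mg/L.
Required removal = 1 − 0.3648/2.41 = 84.86 %.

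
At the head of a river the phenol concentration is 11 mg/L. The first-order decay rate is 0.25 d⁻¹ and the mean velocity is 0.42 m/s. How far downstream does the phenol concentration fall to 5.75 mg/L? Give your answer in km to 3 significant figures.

From C = C₀·e^(−kt), t = ln(C₀/C)/k = ln(11/5.75)/0.25 = 0.6487/0.25 = 2.595 d.
Distance = v·t = 0.42 m/s × 2.242e+05 s = 9.416e+04 m = 94.16 km.

94.2 km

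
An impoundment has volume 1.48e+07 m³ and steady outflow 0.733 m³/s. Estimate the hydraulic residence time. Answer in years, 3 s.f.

Q = 0.733 m³/s × 3.156e+07 s/yr = 2.313e+07 m³/yr.
Hydraulic residence time τ = V/Q = 1.48e+07/2.313e+07 = 0.6398 yr.

0.640 yr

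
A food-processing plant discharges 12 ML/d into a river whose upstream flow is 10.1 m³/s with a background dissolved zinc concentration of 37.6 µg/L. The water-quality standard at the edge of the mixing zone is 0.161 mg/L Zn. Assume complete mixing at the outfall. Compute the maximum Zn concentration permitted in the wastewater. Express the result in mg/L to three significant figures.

9.13 mg/L

12 ML/d = 0.1389 m³/s.
37.6 µg/L = 0.0376 mg/L.
Mass balance: 0.161·10.24 = 0.1389·Cₑ + 10.1·0.0376.
Cₑ = (1.648 − 0.3798) / 0.1389 = 9.135 mg/L.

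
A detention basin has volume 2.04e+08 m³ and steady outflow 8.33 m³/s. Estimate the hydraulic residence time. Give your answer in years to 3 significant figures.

0.776 yr

Q = 8.33 m³/s × 3.156e+07 s/yr = 2.629e+08 m³/yr.
Hydraulic residence time τ = V/Q = 2.04e+08/2.629e+08 = 0.776 yr.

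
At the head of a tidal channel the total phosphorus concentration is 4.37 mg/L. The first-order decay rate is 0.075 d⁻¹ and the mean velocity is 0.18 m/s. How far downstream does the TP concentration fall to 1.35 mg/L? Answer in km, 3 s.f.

From C = C₀·e^(−kt), t = ln(C₀/C)/k = ln(4.37/1.35)/0.075 = 1.175/0.075 = 15.66 d.
Distance = v·t = 0.18 m/s × 1.353e+06 s = 2.436e+05 m = 243.6 km.

244 km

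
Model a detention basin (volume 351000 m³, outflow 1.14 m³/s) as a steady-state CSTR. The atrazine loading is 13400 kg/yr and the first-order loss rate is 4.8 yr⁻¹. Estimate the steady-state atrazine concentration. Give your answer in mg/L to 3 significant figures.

0.356 mg/L

Outflow Q = 1.14 m³/s × 3.156e+07 s/yr = 3.598e+07 m³/yr.
Steady-state CSTR mass balance: W = Q·C + k·V·C, so C = W/(Q + kV).
Q + kV = 3.598e+07 + 4.8·351000 = 3.766e+07 m³/yr.
C = 13400/3.766e+07 = 0.0003558 kg/m³ = 0.3558 mg/L.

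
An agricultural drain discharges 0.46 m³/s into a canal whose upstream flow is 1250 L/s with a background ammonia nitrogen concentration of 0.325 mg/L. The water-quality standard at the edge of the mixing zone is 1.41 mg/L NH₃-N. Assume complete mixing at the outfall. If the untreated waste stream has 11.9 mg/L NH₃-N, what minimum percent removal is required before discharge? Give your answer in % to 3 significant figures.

63.4 %

1250 L/s = 1.25 m³/s.
Mass balance: 1.41·1.71 = 0.46·Cₑ + 1.25·0.325.
Cₑ = (2.411 − 0.4062) / 0.46 = 4.358 mg/L.
Required removal = 1 − 4.358/11.9 = 63.38 %.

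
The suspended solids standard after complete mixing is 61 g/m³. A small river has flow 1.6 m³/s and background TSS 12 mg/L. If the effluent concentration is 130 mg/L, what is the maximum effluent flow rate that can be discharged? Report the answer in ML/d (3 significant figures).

98.2 ML/d

Mass balance at complete mixing: C_std·(Q_w + Q_r) = Q_w·C_e + Q_r·C_b.
Rearranging, Q_w = Q_r·(C_std − C_b)/(C_e − C_std) = 1.6·(61 − 12) / (130 − 61) = 1.136 m³/s.
= 98.17 ML/d.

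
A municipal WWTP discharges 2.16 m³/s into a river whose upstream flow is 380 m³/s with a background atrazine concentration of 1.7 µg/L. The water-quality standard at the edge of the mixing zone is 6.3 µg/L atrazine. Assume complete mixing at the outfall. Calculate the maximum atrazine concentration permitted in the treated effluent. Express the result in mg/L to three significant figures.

1.7 µg/L = 0.0017 mg/L.
6.3 µg/L = 0.0063 mg/L.
Mass balance: 0.0063·382.2 = 2.16·Cₑ + 380·0.0017.
Cₑ = (2.408 − 0.646) / 2.16 = 0.8156 mg/L.

0.816 mg/L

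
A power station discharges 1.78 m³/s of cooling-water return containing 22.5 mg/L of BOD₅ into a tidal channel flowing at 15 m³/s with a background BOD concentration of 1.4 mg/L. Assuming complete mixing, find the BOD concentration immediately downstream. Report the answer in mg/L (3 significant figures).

By mass balance at complete mixing, C = (1.78·22.5 + 15·1.4) / (1.78 + 15) = 61.05/16.78 = 3.638 mg/L.

3.64 mg/L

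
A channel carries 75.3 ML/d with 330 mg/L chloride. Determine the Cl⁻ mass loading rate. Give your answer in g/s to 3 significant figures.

75.3 ML/d = 0.8715 m³/s.
Mass flux = Q·C = 0.8715 m³/s × 330 g/m³ = 287.6 g/s.

288 g/s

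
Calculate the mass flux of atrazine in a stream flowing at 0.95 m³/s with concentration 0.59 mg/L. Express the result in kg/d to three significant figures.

Mass flux = Q·C = 0.95 m³/s × 0.59 g/m³ = 0.5605 g/s.
= 0.5605 g/s × 86.4 = 48.43 kg/d.

48.4 kg/d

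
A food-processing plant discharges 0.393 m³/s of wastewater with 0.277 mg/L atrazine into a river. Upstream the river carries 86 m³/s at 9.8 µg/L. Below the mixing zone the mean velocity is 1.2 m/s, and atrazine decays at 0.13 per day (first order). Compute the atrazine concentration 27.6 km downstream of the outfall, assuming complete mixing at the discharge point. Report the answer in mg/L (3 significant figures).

0.0106 mg/L

9.8 µg/L = 0.0098 mg/L.
After complete mixing, C₀ = (0.393·0.277 + 86·0.0098) / 86.39 = 0.01102 mg/L.
Travel time t = 2.76e+04 m / 1.2 m/s = 2.3e+04 s = 0.2662 d.
C = 0.01102·exp(−0.13·0.2662) = 0.01102·0.966 = 0.01064 mg/L.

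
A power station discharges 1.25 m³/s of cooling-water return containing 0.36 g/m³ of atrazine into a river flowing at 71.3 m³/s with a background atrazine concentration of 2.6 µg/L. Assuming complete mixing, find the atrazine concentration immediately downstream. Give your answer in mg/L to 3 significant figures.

0.00876 mg/L

2.6 µg/L = 0.0026 mg/L.
Flow-weighted mixing gives C = (1.25·0.36 + 71.3·0.0026) / (1.25 + 71.3) = 0.6354/72.55 = 0.008758 mg/L.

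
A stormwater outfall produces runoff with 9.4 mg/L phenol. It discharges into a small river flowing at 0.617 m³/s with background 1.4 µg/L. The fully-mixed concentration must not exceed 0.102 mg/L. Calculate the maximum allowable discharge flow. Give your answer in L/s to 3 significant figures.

6.68 L/s

1.4 µg/L = 0.0014 mg/L.
Mass balance at complete mixing: C_std·(Q_w + Q_r) = Q_w·C_e + Q_r·C_b.
Rearranging, Q_w = Q_r·(C_std − C_b)/(C_e − C_std) = 0.617·(0.102 − 0.0014) / (9.4 − 0.102) = 0.006676 m³/s.
= 6.676 L/s.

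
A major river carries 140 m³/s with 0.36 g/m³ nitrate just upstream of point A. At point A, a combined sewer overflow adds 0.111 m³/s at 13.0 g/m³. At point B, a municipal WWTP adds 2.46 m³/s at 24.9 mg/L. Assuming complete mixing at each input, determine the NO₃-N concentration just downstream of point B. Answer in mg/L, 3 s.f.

After input A: C = (140·0.36 + 0.111·13) / 140.1 = 0.37 mg/L.
After input B: C = (140.1·0.37 + 2.46·24.9) / 142.6 = 0.7933 mg/L.

0.793 mg/L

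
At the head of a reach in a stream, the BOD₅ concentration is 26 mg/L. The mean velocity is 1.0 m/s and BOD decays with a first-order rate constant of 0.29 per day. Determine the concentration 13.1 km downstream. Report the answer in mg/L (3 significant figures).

Travel time t = 13.1 km / 1.0 m/s = 1.31e+04/1.0 = 1.31e+04 s = 0.1516 d.
First-order decay: C = 26·exp(−0.29·0.1516) = 26·0.957 = 24.88 mg/L.

24.9 mg/L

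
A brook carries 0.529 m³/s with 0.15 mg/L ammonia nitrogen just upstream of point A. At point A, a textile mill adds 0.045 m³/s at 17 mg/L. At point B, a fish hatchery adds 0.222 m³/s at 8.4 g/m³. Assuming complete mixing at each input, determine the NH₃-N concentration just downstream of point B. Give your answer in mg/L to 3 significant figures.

After input A: C = (0.529·0.15 + 0.045·17) / 0.574 = 1.471 mg/L.
After input B: C = (0.574·1.471 + 0.222·8.4) / 0.796 = 3.403 mg/L.

3.40 mg/L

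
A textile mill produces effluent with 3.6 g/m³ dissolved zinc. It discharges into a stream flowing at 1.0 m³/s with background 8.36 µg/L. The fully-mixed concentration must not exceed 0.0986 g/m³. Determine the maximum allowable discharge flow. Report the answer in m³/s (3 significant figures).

8.36 µg/L = 0.00836 mg/L.
Mass balance at complete mixing: C_std·(Q_w + Q_r) = Q_w·C_e + Q_r·C_b.
Rearranging, Q_w = Q_r·(C_std − C_b)/(C_e − C_std) = 1.0·(0.0986 − 0.00836) / (3.6 − 0.0986) = 0.02577 m³/s.

0.0258 m³/s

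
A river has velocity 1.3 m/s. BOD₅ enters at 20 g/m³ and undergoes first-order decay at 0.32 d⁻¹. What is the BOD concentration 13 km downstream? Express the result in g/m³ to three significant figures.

Travel time t = 13 km / 1.3 m/s = 1.3e+04/1.3 = 1e+04 s = 0.1157 d.
First-order decay: C = 20·exp(−0.32·0.1157) = 20·0.9636 = 19.27 g/m³.

19.3 g/m³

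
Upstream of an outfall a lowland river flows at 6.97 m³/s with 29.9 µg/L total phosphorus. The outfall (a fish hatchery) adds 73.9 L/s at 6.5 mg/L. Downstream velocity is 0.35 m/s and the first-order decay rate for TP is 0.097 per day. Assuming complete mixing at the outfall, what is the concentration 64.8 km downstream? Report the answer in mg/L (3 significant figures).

0.0794 mg/L

73.9 L/s = 0.0739 m³/s.
29.9 µg/L = 0.0299 mg/L.
After complete mixing, C₀ = (0.0739·6.5 + 6.97·0.0299) / 7.044 = 0.09778 mg/L.
Travel time t = 6.48e+04 m / 0.35 m/s = 1.851e+05 s = 2.143 d.
C = 0.09778·exp(−0.097·2.143) = 0.09778·0.8123 = 0.07943 mg/L.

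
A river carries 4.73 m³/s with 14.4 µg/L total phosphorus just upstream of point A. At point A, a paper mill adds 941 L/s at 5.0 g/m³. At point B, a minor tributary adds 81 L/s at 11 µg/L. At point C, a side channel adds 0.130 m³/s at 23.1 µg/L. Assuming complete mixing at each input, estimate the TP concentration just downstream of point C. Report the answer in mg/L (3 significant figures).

14.4 µg/L = 0.0144 mg/L.
941 L/s = 0.941 m³/s.
After input A: C = (4.73·0.0144 + 0.941·5) / 5.671 = 0.8417 mg/L.
81 L/s = 0.081 m³/s.
11 µg/L = 0.011 mg/L.
After input B: C = (5.671·0.8417 + 0.081·0.011) / 5.752 = 0.83 mg/L.
23.1 µg/L = 0.0231 mg/L.
After input C: C = (5.752·0.83 + 0.13·0.0231) / 5.882 = 0.8121 mg/L.

0.812 mg/L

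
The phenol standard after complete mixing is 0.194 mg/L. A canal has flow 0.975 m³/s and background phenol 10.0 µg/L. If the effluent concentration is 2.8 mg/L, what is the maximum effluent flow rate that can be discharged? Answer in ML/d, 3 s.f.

5.95 ML/d

10.0 µg/L = 0.01 mg/L.
Mass balance at complete mixing: C_std·(Q_w + Q_r) = Q_w·C_e + Q_r·C_b.
Rearranging, Q_w = Q_r·(C_std − C_b)/(C_e − C_std) = 0.975·(0.194 − 0.01) / (2.8 − 0.194) = 0.06884 m³/s.
= 5.948 ML/d.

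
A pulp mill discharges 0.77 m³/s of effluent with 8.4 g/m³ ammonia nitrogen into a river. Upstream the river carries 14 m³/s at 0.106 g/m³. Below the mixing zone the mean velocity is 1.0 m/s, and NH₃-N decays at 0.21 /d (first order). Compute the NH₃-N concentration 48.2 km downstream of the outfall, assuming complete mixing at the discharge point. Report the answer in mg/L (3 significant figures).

0.479 mg/L

After complete mixing, C₀ = (0.77·8.4 + 14·0.106) / 14.77 = 0.5384 mg/L.
Travel time t = 4.82e+04 m / 1.0 m/s = 4.82e+04 s = 0.5579 d.
C = 0.5384·exp(−0.21·0.5579) = 0.5384·0.8894 = 0.4789 mg/L.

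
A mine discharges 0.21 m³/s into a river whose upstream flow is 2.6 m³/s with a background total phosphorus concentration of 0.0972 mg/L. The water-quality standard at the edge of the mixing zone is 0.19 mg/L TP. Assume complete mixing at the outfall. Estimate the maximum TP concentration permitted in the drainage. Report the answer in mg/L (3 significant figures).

1.34 mg/L

Mass balance: 0.19·2.81 = 0.21·Cₑ + 2.6·0.0972.
Cₑ = (0.5339 − 0.2527) / 0.21 = 1.339 mg/L.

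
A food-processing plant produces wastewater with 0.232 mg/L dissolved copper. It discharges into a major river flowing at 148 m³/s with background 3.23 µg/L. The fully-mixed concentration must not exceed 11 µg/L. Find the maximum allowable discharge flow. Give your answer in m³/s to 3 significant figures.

3.23 µg/L = 0.00323 mg/L.
11 µg/L = 0.011 mg/L.
Mass balance at complete mixing: C_std·(Q_w + Q_r) = Q_w·C_e + Q_r·C_b.
Rearranging, Q_w = Q_r·(C_std − C_b)/(C_e − C_std) = 148·(0.011 − 0.00323) / (0.232 − 0.011) = 5.203 m³/s.

5.20 m³/s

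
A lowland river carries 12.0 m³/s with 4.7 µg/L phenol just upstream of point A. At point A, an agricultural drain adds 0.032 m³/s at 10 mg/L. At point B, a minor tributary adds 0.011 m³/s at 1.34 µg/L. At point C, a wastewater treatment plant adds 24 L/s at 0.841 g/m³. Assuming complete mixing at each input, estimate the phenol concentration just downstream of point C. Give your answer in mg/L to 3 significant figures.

0.0329 mg/L

4.7 µg/L = 0.0047 mg/L.
After input A: C = (12·0.0047 + 0.032·10) / 12.03 = 0.03128 mg/L.
1.34 µg/L = 0.00134 mg/L.
After input B: C = (12.03·0.03128 + 0.011·0.00134) / 12.04 = 0.03126 mg/L.
24 L/s = 0.024 m³/s.
After input C: C = (12.04·0.03126 + 0.024·0.841) / 12.07 = 0.03287 mg/L.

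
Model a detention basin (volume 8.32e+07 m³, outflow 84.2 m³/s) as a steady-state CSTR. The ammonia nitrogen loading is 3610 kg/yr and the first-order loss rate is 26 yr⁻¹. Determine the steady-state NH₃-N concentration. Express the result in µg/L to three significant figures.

Outflow Q = 84.2 m³/s × 3.156e+07 s/yr = 2.657e+09 m³/yr.
Steady-state CSTR mass balance: W = Q·C + k·V·C, so C = W/(Q + kV).
Q + kV = 2.657e+09 + 26·8.32e+07 = 4.82e+09 m³/yr.
C = 3610/4.82e+09 = 7.489e-07 kg/m³ = 0.0007489 mg/L = 0.7489 µg/L.

0.749 µg/L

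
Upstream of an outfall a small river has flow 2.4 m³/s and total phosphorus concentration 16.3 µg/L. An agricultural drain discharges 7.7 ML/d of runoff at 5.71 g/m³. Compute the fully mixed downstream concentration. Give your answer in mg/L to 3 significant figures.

0.220 mg/L

7.7 ML/d = 0.08912 m³/s.
16.3 µg/L = 0.0163 mg/L.
Conservation of mass across the mixing zone: C = (0.08912·5.71 + 2.4·0.0163) / (0.08912 + 2.4) = 0.548/2.489 = 0.2202 mg/L.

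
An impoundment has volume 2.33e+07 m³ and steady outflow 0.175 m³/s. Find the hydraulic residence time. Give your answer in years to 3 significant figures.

4.22 yr

Q = 0.175 m³/s × 3.156e+07 s/yr = 5.523e+06 m³/yr.
Hydraulic residence time τ = V/Q = 2.33e+07/5.523e+06 = 4.219 yr.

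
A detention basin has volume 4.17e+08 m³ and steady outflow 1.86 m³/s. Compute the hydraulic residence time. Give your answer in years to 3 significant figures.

Q = 1.86 m³/s × 3.156e+07 s/yr = 5.87e+07 m³/yr.
Hydraulic residence time τ = V/Q = 4.17e+08/5.87e+07 = 7.104 yr.

7.10 yr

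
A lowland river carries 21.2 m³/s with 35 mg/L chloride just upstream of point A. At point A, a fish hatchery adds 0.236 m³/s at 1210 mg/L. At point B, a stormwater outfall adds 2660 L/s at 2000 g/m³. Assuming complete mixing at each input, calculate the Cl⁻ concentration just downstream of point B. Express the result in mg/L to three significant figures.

263 mg/L

After input A: C = (21.2·35 + 0.236·1210) / 21.44 = 47.94 mg/L.
2660 L/s = 2.66 m³/s.
After input B: C = (21.44·47.94 + 2.66·2000) / 24.1 = 263.4 mg/L.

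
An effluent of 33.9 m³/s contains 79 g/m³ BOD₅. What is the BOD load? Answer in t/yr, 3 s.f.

84500 t/yr

Mass flux = Q·C = 33.9 m³/s × 79 g/m³ = 2678 g/s.
= 2678 g/s × 31.56 = 8.451e+04 t/yr.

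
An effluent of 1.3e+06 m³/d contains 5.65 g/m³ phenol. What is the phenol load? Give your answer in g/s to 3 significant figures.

85.0 g/s

1.3e+06 m³/d = 15.05 m³/s.
Mass flux = Q·C = 15.05 m³/s × 5.65 g/m³ = 85.01 g/s.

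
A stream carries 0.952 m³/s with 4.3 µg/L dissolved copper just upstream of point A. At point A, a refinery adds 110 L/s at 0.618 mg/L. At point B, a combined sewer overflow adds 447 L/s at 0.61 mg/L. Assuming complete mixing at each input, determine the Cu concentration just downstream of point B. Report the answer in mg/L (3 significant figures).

0.228 mg/L

4.3 µg/L = 0.0043 mg/L.
110 L/s = 0.11 m³/s.
After input A: C = (0.952·0.0043 + 0.11·0.618) / 1.062 = 0.06787 mg/L.
447 L/s = 0.447 m³/s.
After input B: C = (1.062·0.06787 + 0.447·0.61) / 1.509 = 0.2285 mg/L.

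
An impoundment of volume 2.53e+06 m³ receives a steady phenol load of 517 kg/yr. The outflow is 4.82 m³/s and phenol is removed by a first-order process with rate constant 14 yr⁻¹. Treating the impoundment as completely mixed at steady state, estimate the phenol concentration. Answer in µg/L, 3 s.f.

Outflow Q = 4.82 m³/s × 3.156e+07 s/yr = 1.521e+08 m³/yr.
Steady-state CSTR mass balance: W = Q·C + k·V·C, so C = W/(Q + kV).
Q + kV = 1.521e+08 + 14·2.53e+06 = 1.875e+08 m³/yr.
C = 517/1.875e+08 = 2.757e-06 kg/m³ = 0.002757 mg/L = 2.757 µg/L.

2.76 µg/L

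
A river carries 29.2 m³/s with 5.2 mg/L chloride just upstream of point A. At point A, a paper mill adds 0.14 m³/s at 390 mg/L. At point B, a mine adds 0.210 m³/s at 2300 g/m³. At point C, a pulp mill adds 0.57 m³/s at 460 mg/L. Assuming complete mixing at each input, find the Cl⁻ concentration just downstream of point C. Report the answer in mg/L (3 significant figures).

31.6 mg/L

After input A: C = (29.2·5.2 + 0.14·390) / 29.34 = 7.036 mg/L.
After input B: C = (29.34·7.036 + 0.21·2300) / 29.55 = 23.33 mg/L.
After input C: C = (29.55·23.33 + 0.57·460) / 30.12 = 31.59 mg/L.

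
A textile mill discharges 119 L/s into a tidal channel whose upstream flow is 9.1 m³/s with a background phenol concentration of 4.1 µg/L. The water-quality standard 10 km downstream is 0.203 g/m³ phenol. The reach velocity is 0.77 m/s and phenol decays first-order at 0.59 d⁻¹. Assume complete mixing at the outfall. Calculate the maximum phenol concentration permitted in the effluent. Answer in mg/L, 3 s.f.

119 L/s = 0.119 m³/s.
4.1 µg/L = 0.0041 mg/L.
Travel time to the compliance point: t = 1e+04/0.77 = 1.299e+04 s = 0.1503 d; decay factor exp(−0.59·0.1503) = 0.9151.
So the concentration just after mixing may be at most 0.203/0.9151 = 0.2218 mg/L.
Mass balance: 0.2218·9.219 = 0.119·Cₑ + 9.1·0.0041.
Cₑ = (2.045 − 0.03731) / 0.119 = 16.87 mg/L.

16.9 mg/L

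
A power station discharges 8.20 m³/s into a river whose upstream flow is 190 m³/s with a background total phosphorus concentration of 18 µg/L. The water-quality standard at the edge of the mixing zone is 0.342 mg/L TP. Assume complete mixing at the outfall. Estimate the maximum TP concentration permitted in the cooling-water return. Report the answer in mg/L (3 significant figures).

7.85 mg/L

18 µg/L = 0.018 mg/L.
Mass balance: 0.342·198.2 = 8.2·Cₑ + 190·0.018.
Cₑ = (67.78 − 3.42) / 8.2 = 7.849 mg/L.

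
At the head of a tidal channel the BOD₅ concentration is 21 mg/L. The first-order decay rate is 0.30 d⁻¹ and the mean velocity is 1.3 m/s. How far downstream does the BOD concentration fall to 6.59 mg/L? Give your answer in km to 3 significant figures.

434 km

From C = C₀·e^(−kt), t = ln(C₀/C)/k = ln(21/6.59)/0.30 = 1.159/0.30 = 3.863 d.
Distance = v·t = 1.3 m/s × 3.338e+05 s = 4.339e+05 m = 433.9 km.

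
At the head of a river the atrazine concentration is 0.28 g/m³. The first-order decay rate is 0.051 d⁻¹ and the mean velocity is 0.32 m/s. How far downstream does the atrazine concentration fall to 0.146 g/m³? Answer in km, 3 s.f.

353 km

From C = C₀·e^(−kt), t = ln(C₀/C)/k = ln(0.28/0.146)/0.051 = 0.6512/0.051 = 12.77 d.
Distance = v·t = 0.32 m/s × 1.103e+06 s = 3.53e+05 m = 353 km.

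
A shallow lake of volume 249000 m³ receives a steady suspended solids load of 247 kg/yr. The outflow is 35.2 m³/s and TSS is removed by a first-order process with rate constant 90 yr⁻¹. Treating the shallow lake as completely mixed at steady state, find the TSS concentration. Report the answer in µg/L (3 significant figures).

0.218 µg/L

Outflow Q = 35.2 m³/s × 3.156e+07 s/yr = 1.111e+09 m³/yr.
Steady-state CSTR mass balance: W = Q·C + k·V·C, so C = W/(Q + kV).
Q + kV = 1.111e+09 + 90·249000 = 1.133e+09 m³/yr.
C = 247/1.133e+09 = 2.18e-07 kg/m³ = 0.000218 mg/L = 0.218 µg/L.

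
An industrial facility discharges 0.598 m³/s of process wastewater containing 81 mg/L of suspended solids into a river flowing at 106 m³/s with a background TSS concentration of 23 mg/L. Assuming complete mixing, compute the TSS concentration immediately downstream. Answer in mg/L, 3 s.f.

23.3 mg/L

Flow-weighted mixing gives C = (0.598·81 + 106·23) / (0.598 + 106) = 2486/106.6 = 23.33 mg/L.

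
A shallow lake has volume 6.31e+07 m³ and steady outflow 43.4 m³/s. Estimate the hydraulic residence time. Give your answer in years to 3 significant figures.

0.0461 yr

Q = 43.4 m³/s × 3.156e+07 s/yr = 1.37e+09 m³/yr.
Hydraulic residence time τ = V/Q = 6.31e+07/1.37e+09 = 0.04607 yr.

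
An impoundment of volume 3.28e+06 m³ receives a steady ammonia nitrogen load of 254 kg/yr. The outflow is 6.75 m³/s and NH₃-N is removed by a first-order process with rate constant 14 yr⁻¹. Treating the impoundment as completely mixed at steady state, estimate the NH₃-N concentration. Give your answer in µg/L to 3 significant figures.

Outflow Q = 6.75 m³/s × 3.156e+07 s/yr = 2.13e+08 m³/yr.
Steady-state CSTR mass balance: W = Q·C + k·V·C, so C = W/(Q + kV).
Q + kV = 2.13e+08 + 14·3.28e+06 = 2.589e+08 m³/yr.
C = 254/2.589e+08 = 9.809e-07 kg/m³ = 0.0009809 mg/L = 0.9809 µg/L.

0.981 µg/L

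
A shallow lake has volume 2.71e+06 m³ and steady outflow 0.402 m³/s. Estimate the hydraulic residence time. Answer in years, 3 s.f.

0.214 yr

Q = 0.402 m³/s × 3.156e+07 s/yr = 1.269e+07 m³/yr.
Hydraulic residence time τ = V/Q = 2.71e+06/1.269e+07 = 0.2136 yr.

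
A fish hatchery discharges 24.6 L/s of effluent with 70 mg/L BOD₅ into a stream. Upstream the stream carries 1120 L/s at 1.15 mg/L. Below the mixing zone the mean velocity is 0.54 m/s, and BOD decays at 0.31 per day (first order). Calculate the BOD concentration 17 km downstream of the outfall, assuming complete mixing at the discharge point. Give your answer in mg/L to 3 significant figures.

2.35 mg/L

24.6 L/s = 0.0246 m³/s.
1120 L/s = 1.12 m³/s.
After complete mixing, C₀ = (0.0246·70 + 1.12·1.15) / 1.145 = 2.63 mg/L.
Travel time t = 1.7e+04 m / 0.54 m/s = 3.148e+04 s = 0.3644 d.
C = 2.63·exp(−0.31·0.3644) = 2.63·0.8932 = 2.349 mg/L.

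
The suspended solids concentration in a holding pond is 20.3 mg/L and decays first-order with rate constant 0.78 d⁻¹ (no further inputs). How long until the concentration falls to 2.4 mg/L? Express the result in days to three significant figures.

2.74 d

t = ln(C₀/C)/k = ln(20.3/2.4)/0.78 = 2.135/0.78 = 2.737 d.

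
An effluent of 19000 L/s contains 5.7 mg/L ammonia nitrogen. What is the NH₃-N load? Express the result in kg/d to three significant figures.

19000 L/s = 19 m³/s.
Mass flux = Q·C = 19 m³/s × 5.7 g/m³ = 108.3 g/s.
= 108.3 g/s × 86.4 = 9357 kg/d.

9360 kg/d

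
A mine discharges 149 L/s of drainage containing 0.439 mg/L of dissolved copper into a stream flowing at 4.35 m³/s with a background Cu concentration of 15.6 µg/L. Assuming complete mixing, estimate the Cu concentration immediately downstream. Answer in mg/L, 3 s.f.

149 L/s = 0.149 m³/s.
15.6 µg/L = 0.0156 mg/L.
Conservation of mass across the mixing zone: C = (0.149·0.439 + 4.35·0.0156) / (0.149 + 4.35) = 0.1333/4.499 = 0.02962 mg/L.

0.0296 mg/L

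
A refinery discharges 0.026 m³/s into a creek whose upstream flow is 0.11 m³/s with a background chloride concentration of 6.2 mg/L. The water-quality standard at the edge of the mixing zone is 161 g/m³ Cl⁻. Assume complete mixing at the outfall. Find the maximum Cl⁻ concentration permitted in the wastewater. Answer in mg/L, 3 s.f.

816 mg/L

Mass balance: 161·0.136 = 0.026·Cₑ + 0.11·6.2.
Cₑ = (21.9 − 0.682) / 0.026 = 815.9 mg/L.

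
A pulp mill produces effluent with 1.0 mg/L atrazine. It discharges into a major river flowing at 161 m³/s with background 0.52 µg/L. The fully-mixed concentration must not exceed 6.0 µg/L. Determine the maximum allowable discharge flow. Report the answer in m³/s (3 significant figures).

0.52 µg/L = 0.00052 mg/L.
6.0 µg/L = 0.006 mg/L.
Mass balance at complete mixing: C_std·(Q_w + Q_r) = Q_w·C_e + Q_r·C_b.
Rearranging, Q_w = Q_r·(C_std − C_b)/(C_e − C_std) = 161·(0.006 − 0.00052) / (1 − 0.006) = 0.8876 m³/s.

0.888 m³/s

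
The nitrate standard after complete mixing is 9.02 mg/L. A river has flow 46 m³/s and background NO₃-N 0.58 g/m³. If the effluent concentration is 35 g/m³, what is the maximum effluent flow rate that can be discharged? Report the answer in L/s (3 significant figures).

Mass balance at complete mixing: C_std·(Q_w + Q_r) = Q_w·C_e + Q_r·C_b.
Rearranging, Q_w = Q_r·(C_std − C_b)/(C_e − C_std) = 46·(9.02 − 0.58) / (35 − 9.02) = 14.94 m³/s.
= 1.494e+04 L/s.

14900 L/s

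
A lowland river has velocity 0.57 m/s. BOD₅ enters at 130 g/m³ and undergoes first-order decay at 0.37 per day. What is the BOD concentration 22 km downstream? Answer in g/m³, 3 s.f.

Travel time t = 22 km / 0.57 m/s = 2.2e+04/0.57 = 3.86e+04 s = 0.4467 d.
First-order decay: C = 130·exp(−0.37·0.4467) = 130·0.8477 = 110.2 g/m³.

110 g/m³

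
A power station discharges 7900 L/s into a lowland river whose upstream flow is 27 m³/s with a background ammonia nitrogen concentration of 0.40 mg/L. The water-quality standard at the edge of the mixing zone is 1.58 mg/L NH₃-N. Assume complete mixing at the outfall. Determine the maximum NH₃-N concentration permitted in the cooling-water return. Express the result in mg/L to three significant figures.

7900 L/s = 7.9 m³/s.
Mass balance: 1.58·34.9 = 7.9·Cₑ + 27·0.4.
Cₑ = (55.14 − 10.8) / 7.9 = 5.613 mg/L.

5.61 mg/L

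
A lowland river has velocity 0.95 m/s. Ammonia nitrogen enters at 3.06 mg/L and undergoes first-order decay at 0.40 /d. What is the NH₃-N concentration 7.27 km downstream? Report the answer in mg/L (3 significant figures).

2.95 mg/L

Travel time t = 7.27 km / 0.95 m/s = 7270/0.95 = 7653 s = 0.08857 d.
First-order decay: C = 3.06·exp(−0.40·0.08857) = 3.06·0.9652 = 2.953 mg/L.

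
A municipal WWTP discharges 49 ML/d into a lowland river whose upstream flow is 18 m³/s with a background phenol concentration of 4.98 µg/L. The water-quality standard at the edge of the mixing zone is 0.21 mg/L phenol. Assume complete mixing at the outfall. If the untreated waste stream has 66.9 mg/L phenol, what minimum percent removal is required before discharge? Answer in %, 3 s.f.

49 ML/d = 0.5671 m³/s.
4.98 µg/L = 0.00498 mg/L.
Mass balance: 0.21·18.57 = 0.5671·Cₑ + 18·0.00498.
Cₑ = (3.899 − 0.08964) / 0.5671 = 6.717 mg/L.
Required removal = 1 − 6.717/66.9 = 89.96 %.

90.0 %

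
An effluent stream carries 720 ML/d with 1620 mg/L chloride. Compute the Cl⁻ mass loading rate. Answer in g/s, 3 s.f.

720 ML/d = 8.333 m³/s.
Mass flux = Q·C = 8.333 m³/s × 1620 g/m³ = 1.35e+04 g/s.

13500 g/s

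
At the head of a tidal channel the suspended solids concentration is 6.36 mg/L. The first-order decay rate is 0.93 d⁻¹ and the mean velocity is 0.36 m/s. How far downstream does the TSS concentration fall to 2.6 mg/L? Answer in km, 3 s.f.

29.9 km

From C = C₀·e^(−kt), t = ln(C₀/C)/k = ln(6.36/2.6)/0.93 = 0.8945/0.93 = 0.9618 d.
Distance = v·t = 0.36 m/s × 8.31e+04 s = 2.992e+04 m = 29.92 km.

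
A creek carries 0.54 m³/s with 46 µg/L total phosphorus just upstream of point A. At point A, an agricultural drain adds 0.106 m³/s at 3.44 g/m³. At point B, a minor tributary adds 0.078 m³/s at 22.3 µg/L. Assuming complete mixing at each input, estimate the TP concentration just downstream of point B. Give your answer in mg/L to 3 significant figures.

0.540 mg/L

46 µg/L = 0.046 mg/L.
After input A: C = (0.54·0.046 + 0.106·3.44) / 0.646 = 0.6029 mg/L.
22.3 µg/L = 0.0223 mg/L.
After input B: C = (0.646·0.6029 + 0.078·0.0223) / 0.724 = 0.5404 mg/L.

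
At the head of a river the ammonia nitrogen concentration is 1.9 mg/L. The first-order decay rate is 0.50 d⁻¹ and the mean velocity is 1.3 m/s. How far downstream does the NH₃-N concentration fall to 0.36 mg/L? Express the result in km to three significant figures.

374 km

From C = C₀·e^(−kt), t = ln(C₀/C)/k = ln(1.9/0.36)/0.50 = 1.664/0.50 = 3.327 d.
Distance = v·t = 1.3 m/s × 2.875e+05 s = 3.737e+05 m = 373.7 km.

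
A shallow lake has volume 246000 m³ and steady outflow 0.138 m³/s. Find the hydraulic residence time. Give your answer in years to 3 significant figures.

Q = 0.138 m³/s × 3.156e+07 s/yr = 4.355e+06 m³/yr.
Hydraulic residence time τ = V/Q = 246000/4.355e+06 = 0.05649 yr.

0.0565 yr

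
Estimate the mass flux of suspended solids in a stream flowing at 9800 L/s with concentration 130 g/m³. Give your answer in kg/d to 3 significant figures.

110000 kg/d

9800 L/s = 9.8 m³/s.
Mass flux = Q·C = 9.8 m³/s × 130 g/m³ = 1274 g/s.
= 1274 g/s × 86.4 = 1.101e+05 kg/d.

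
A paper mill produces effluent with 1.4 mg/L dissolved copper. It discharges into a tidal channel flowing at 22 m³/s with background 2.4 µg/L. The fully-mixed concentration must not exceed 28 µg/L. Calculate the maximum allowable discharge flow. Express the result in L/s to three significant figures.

410 L/s

2.4 µg/L = 0.0024 mg/L.
28 µg/L = 0.028 mg/L.
Mass balance at complete mixing: C_std·(Q_w + Q_r) = Q_w·C_e + Q_r·C_b.
Rearranging, Q_w = Q_r·(C_std − C_b)/(C_e − C_std) = 22·(0.028 − 0.0024) / (1.4 − 0.028) = 0.4105 m³/s.
= 410.5 L/s.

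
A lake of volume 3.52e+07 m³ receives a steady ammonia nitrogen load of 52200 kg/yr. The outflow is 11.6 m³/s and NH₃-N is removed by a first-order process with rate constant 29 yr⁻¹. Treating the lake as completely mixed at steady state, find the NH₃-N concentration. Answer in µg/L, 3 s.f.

Outflow Q = 11.6 m³/s × 3.156e+07 s/yr = 3.661e+08 m³/yr.
Steady-state CSTR mass balance: W = Q·C + k·V·C, so C = W/(Q + kV).
Q + kV = 3.661e+08 + 29·3.52e+07 = 1.387e+09 m³/yr.
C = 52200/1.387e+09 = 3.764e-05 kg/m³ = 0.03764 mg/L = 37.64 µg/L.

37.6 µg/L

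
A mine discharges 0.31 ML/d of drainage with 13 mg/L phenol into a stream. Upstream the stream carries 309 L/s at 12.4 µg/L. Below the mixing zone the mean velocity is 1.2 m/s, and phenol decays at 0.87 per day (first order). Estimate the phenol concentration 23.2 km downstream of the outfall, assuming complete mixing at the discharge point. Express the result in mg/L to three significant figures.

0.133 mg/L

0.31 ML/d = 0.003588 m³/s.
309 L/s = 0.309 m³/s.
12.4 µg/L = 0.0124 mg/L.
After complete mixing, C₀ = (0.003588·13 + 0.309·0.0124) / 0.3126 = 0.1615 mg/L.
Travel time t = 2.32e+04 m / 1.2 m/s = 1.933e+04 s = 0.2238 d.
C = 0.1615·exp(−0.87·0.2238) = 0.1615·0.8231 = 0.1329 mg/L.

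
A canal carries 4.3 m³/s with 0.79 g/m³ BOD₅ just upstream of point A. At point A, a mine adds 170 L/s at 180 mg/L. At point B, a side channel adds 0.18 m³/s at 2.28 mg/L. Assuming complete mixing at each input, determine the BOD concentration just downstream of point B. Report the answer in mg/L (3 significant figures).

170 L/s = 0.17 m³/s.
After input A: C = (4.3·0.79 + 0.17·180) / 4.47 = 7.606 mg/L.
After input B: C = (4.47·7.606 + 0.18·2.28) / 4.65 = 7.399 mg/L.

7.40 mg/L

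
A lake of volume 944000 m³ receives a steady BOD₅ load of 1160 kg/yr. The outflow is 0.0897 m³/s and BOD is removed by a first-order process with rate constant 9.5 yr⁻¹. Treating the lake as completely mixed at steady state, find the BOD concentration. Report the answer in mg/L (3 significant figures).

Outflow Q = 0.0897 m³/s × 3.156e+07 s/yr = 2.831e+06 m³/yr.
Steady-state CSTR mass balance: W = Q·C + k·V·C, so C = W/(Q + kV).
Q + kV = 2.831e+06 + 9.5·944000 = 1.18e+07 m³/yr.
C = 1160/1.18e+07 = 9.832e-05 kg/m³ = 0.09832 mg/L.

0.0983 mg/L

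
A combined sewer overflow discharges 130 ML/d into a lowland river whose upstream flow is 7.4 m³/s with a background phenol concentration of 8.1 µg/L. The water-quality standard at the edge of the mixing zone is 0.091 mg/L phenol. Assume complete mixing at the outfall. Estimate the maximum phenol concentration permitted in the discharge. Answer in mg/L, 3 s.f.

130 ML/d = 1.505 m³/s.
8.1 µg/L = 0.0081 mg/L.
Mass balance: 0.091·8.905 = 1.505·Cₑ + 7.4·0.0081.
Cₑ = (0.8103 − 0.05994) / 1.505 = 0.4987 mg/L.

0.499 mg/L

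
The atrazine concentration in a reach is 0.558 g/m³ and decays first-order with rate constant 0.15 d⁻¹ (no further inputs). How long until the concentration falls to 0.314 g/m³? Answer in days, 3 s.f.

3.83 d

t = ln(C₀/C)/k = ln(0.558/0.314)/0.15 = 0.575/0.15 = 3.833 d.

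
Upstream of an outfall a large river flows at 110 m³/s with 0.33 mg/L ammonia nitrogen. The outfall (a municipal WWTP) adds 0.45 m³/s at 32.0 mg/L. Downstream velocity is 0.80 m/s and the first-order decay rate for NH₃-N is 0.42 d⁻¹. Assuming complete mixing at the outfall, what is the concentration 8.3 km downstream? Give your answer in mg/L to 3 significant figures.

0.436 mg/L

After complete mixing, C₀ = (0.45·32 + 110·0.33) / 110.5 = 0.459 mg/L.
Travel time t = 8300 m / 0.80 m/s = 1.038e+04 s = 0.1201 d.
C = 0.459·exp(−0.42·0.1201) = 0.459·0.9508 = 0.4365 mg/L.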